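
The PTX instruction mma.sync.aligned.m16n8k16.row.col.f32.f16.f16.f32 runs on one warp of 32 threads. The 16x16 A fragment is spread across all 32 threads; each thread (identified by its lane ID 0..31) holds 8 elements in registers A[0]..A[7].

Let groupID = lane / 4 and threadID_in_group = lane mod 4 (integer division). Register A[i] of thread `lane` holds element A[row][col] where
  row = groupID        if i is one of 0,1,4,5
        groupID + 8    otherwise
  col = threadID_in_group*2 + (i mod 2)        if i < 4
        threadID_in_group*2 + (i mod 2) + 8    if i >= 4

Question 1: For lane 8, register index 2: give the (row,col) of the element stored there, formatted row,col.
10,0

L=8->g=8>>2=2, t=8&3=0
[2]->row 2+8=10  col 0·2+0+0=0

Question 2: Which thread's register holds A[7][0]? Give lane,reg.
r=7->g=7,rb=0  c=0->cb=0,t=0,b0=0
L=7*4+0=28  i=0*4+0*2+0=0

28,0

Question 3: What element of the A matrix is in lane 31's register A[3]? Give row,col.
15,7

lane 31: gid=7 (31/4), tid=3 (31%4)
i=3: r=7+8=15, c=3*2+1+0=7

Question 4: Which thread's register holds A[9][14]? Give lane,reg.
7,6

r=9⇒gr=1,Rb=1  c=14⇒Cb=1,th=3,odd=0
L=1*4+3=7  i=1*4+1*2+0=6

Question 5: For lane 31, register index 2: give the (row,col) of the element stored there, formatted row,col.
15,6

L=31->gid=31>>2=7, tid=31&3=3
[2]->row 7+8=15  col 3·2+0+0=6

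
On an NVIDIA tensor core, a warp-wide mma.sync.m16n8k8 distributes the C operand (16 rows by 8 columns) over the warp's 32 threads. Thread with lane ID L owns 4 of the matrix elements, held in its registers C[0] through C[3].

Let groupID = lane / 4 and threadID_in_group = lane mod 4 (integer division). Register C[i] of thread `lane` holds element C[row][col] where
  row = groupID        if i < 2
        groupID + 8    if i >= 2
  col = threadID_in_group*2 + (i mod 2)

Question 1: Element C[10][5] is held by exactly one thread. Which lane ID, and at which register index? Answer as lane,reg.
r=10→G=2,rhi=1  c=5→T=2,p=1
L=2*4+2=10  i=1*2+1=3

10,3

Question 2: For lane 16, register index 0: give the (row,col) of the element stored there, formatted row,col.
16: g=4,t=0
[0] (4+0,0*2+0) = (4,0)

4,0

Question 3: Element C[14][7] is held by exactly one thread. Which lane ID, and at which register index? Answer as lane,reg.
27,3

r=14->g=6,rb=1  c=7->t=3,b0=1
L=6*4+3=27  i=1*2+1=3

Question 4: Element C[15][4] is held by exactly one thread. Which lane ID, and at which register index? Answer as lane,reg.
30,2

r=15->g=7,rb=1  c=4->t=2,b0=0
L=7*4+2=30  i=1*2+0=2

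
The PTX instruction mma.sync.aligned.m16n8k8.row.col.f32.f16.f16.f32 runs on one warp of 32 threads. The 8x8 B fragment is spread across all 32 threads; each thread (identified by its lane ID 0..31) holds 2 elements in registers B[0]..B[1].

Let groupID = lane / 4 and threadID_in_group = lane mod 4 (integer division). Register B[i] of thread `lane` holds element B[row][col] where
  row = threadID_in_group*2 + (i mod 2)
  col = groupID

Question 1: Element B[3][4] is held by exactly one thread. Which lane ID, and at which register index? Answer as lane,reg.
17,1

c=4->g=4  r=3->t=1,b0=1
L=4*4+1=17  i=1=1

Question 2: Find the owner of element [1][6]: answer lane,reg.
24,1

c: 6->gid=6  r: 1->tid=0,i&1=1
L=6*4+0=24  i=1=1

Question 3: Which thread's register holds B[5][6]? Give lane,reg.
26,1

c=6->g=6  r=5->t=2,b0=1
L=6*4+2=26  i=1=1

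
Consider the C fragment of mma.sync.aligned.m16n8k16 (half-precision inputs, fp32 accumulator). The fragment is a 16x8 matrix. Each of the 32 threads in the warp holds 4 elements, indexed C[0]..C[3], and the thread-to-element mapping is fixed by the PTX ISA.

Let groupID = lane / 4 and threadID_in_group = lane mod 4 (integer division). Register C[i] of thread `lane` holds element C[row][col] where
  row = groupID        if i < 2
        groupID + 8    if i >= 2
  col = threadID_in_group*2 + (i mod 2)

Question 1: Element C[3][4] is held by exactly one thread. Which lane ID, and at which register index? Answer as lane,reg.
14,0

r: 3->gid=3,r8=0  c: 4->tid=2,i&1=0
L=3*4+2=14  i=0*2+0=0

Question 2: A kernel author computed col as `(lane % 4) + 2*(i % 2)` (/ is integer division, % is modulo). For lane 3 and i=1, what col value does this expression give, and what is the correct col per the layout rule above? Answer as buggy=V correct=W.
buggy=5 correct=7

`(lane % 4) + 2*(i % 2)`[3,1]→5
lane 3→3/4=0, 3 mod 4=3
i=1  r:0+0→0  c:2·3+1→7
col: 5 vs 7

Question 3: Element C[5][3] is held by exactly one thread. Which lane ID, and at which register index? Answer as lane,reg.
21,1

r: 5->gid=5,r8=0  c: 3->tid=1,i&1=1
L=5*4+1=21  i=0*2+1=1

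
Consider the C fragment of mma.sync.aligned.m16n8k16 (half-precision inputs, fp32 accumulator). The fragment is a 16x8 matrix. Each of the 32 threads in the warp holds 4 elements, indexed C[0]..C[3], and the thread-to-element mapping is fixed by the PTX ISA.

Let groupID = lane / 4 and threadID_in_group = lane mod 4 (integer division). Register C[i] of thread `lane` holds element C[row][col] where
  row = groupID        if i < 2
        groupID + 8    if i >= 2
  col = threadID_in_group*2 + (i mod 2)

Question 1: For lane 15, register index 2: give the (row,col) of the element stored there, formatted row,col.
11,6

lane 15→15/4=3, 15 mod 4=3
i=2  r:3+8→11  c:2·3+0→6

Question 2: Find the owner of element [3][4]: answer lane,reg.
14,0

r: 3->gid=3,r8=0  c: 4->tid=2,i&1=0
L=3*4+2=14  i=0*2+0=0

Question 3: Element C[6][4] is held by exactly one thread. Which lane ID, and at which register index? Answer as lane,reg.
r=6⇒gr=6,Rb=0  c=4⇒th=2,odd=0
L=6*4+2=26  i=0*2+0=0

26,0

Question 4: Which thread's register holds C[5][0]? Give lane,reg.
20,0

r: 5->gid=5,r8=0  c: 0->tid=0,i&1=0
L=5*4+0=20  i=0*2+0=0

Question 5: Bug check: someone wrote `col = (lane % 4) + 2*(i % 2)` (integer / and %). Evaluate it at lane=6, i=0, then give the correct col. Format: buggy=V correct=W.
`(lane % 4) + 2*(i % 2)`[6,0]->2
L=6->g=6>>2=1, t=6&3=2
[0]->row 1+0=1  col 2·2+0=4
col: 2 vs 4

buggy=2 correct=4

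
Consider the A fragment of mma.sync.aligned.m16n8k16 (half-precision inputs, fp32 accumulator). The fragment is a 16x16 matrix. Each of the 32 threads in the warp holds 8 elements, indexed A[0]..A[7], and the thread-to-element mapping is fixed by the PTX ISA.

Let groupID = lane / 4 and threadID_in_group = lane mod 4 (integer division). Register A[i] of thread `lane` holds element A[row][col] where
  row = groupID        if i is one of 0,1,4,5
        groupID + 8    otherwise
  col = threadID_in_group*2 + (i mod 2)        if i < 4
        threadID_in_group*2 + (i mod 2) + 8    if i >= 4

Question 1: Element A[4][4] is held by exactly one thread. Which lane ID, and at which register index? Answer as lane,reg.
r=4→G=4,rhi=0  c=4→chi=0,T=2,p=0
L=4*4+2=18  i=0*4+0*2+0=0

18,0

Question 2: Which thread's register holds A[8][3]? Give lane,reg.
1,3

r:8=>grp=0,rB=1  c:3=>cB=0,tig=1,lo=1
L=0*4+1=1  i=0*4+1*2+1=3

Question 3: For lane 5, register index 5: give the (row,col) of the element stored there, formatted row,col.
1,11

L=5->gid=5>>2=1, tid=5&3=1
[5]->row 1+0=1  col 1·2+1+8=11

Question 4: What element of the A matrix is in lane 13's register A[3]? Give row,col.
11,3

lane 13: gr=3 (13/4), th=1 (13%4)
i=3: r=3+8=11, c=1*2+1+0=3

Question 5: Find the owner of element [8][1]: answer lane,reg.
0,3

r: 8->gid=0,r8=1  c: 1->c8=0,tid=0,i&1=1
L=0*4+0=0  i=0*4+1*2+1=3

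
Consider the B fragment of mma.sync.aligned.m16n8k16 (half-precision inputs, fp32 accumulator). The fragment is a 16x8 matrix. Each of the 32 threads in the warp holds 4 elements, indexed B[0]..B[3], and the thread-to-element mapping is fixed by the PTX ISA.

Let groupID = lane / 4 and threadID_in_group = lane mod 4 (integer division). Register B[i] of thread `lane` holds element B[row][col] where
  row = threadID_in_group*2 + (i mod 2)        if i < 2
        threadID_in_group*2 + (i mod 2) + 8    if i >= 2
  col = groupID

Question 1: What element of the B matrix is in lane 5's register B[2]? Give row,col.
10,1

L=5=>grp=5>>2=1, tig=5&3=1
[2]=>row 1·2+0+8=10  col grp=1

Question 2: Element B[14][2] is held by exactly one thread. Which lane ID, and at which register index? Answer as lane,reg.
c=2->g=2  r=14->rb=1,t=3,b0=0
L=2*4+3=11  i=1*2+0=2

11,2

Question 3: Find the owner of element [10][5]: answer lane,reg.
21,2

c=5→G=5  r=10→rhi=1,T=1,p=0
L=5*4+1=21  i=1*2+0=2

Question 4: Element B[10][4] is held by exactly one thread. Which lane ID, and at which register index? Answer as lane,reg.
17,2

c=4->g=4  r=10->rb=1,t=1,b0=0
L=4*4+1=17  i=1*2+0=2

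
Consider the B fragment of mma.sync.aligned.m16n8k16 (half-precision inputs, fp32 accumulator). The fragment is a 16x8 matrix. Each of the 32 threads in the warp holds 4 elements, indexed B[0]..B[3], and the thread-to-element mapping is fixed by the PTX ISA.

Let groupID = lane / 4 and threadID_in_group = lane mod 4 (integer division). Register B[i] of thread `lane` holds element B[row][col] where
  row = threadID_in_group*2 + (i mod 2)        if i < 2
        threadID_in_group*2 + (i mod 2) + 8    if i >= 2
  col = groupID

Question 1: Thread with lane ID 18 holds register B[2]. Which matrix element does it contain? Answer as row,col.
12,4

lane 18→18/4=4, 18 mod 4=2
i=2  r:2·2+0+8→12  c:4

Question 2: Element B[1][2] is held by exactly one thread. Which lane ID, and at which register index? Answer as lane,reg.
8,1

c: 2->gid=2  r: 1->r8=0,tid=0,i&1=1
L=2*4+0=8  i=0*2+1=1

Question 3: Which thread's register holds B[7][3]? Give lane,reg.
c=3⇒gr=3  r=7⇒Rb=0,th=3,odd=1
L=3*4+3=15  i=0*2+1=1

15,1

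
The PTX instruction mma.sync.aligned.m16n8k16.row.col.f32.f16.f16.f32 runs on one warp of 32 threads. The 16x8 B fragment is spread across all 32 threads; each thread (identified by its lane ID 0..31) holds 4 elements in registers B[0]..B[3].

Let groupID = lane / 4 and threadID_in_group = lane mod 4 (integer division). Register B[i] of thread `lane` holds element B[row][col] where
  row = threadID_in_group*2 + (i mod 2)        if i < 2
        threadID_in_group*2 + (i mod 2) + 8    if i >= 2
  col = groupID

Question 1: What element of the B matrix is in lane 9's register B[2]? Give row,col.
lane 9->9/4=2, 9 mod 4=1
i=2  r:2·1+0+8->10  c:2

10,2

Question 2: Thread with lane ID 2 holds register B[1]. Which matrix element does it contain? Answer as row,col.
lane 2->2/4=0, 2 mod 4=2
i=1  r:2·2+1+0->5  c:0

5,0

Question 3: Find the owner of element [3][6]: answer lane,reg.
c=6⇒gr=6  r=3⇒Rb=0,th=1,odd=1
L=6*4+1=25  i=0*2+1=1

25,1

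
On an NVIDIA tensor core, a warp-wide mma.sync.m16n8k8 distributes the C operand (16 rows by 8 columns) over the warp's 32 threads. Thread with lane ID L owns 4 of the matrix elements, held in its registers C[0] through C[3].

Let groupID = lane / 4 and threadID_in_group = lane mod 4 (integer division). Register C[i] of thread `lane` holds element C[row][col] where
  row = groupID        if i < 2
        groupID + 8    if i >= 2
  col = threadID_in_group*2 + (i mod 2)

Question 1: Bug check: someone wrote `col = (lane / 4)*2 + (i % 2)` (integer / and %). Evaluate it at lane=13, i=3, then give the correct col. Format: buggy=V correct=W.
buggy=7 correct=3

`(lane / 4)*2 + (i % 2)`[13,3]⇒7
13: gr=3,th=1
[3] (3+8,1*2+1) = (11,3)
col: 7 vs 3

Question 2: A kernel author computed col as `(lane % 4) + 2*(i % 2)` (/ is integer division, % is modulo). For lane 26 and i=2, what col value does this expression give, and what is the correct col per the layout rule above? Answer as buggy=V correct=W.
buggy=2 correct=4

`(lane % 4) + 2*(i % 2)`[26,2]⇒2
lane 26⇒26/4=6, 26 mod 4=2
i=2  r:6+8⇒14  c:2·2+0⇒4
col: 2 vs 4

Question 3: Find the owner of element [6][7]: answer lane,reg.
r=6->g=6,rb=0  c=7->t=3,b0=1
L=6*4+3=27  i=0*2+1=1

27,1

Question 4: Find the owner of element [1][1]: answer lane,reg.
r:1=>grp=1,rB=0  c:1=>tig=0,lo=1
L=1*4+0=4  i=0*2+1=1

4,1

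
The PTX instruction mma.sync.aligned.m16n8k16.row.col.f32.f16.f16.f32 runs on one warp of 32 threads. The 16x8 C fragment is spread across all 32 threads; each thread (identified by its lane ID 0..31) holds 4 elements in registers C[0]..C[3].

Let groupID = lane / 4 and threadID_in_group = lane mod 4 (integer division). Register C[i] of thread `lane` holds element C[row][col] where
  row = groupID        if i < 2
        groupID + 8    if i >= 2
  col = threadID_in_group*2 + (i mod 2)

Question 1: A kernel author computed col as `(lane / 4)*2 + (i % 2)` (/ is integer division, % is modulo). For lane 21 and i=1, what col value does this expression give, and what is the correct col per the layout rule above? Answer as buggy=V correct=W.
`(lane / 4)*2 + (i % 2)`[21,1]→11
L=21→G=21>>2=5, T=21&3=1
[1]→row 5+0=5  col 1·2+1=3
col: 11 vs 3

buggy=11 correct=3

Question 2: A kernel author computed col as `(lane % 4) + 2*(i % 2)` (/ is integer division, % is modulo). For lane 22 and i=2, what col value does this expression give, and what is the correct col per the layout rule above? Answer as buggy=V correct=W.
`(lane % 4) + 2*(i % 2)`[22,2]→2
lane 22→22/4=5, 22 mod 4=2
i=2  r:5+8→13  c:2·2+0→4
col: 2 vs 4

buggy=2 correct=4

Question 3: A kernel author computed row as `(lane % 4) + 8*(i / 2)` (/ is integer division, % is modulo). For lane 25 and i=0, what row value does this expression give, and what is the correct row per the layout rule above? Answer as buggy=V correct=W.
buggy=1 correct=6

`(lane % 4) + 8*(i / 2)`[25,0]→1
25: G=6,T=1
[0] (6+0,1*2+0) = (6,2)
row: 1 vs 6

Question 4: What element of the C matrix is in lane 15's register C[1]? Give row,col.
3,7

L=15⇒gr=15>>2=3, th=15&3=3
[1]⇒row 3+0=3  col 3·2+1=7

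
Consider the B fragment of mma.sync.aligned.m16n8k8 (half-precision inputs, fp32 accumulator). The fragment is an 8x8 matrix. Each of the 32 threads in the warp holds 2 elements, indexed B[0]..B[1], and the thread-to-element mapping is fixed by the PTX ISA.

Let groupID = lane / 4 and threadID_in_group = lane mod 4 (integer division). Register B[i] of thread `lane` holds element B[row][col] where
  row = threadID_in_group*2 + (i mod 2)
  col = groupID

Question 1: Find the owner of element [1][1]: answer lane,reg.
c:1=>grp=1  r:1=>tig=0,lo=1
L=1*4+0=4  i=1=1

4,1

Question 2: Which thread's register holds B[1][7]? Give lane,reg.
28,1

c:7=>grp=7  r:1=>tig=0,lo=1
L=7*4+0=28  i=1=1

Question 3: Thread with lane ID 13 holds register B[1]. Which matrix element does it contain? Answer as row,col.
3,3

lane 13⇒13/4=3, 13 mod 4=1
i=1  r:2·1+1⇒3  c:3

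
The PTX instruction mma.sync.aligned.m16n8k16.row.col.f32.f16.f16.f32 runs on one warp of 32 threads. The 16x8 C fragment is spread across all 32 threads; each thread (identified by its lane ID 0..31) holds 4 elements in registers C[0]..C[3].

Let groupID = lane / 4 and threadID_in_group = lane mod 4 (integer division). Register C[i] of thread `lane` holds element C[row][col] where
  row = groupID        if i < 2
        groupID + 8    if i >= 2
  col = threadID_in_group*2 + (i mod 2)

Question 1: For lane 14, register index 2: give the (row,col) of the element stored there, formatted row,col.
11,4

14: gid=3,tid=2
[2] (3+8,2*2+0) = (11,4)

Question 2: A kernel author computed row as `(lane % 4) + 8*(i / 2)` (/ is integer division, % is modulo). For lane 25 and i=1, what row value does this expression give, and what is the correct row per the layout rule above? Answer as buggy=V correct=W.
`(lane % 4) + 8*(i / 2)`[25,1]=>1
L=25=>grp=25>>2=6, tig=25&3=1
[1]=>row 6+0=6  col 1·2+1=3
row: 1 vs 6

buggy=1 correct=6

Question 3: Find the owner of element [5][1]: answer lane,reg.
r: 5->gid=5,r8=0  c: 1->tid=0,i&1=1
L=5*4+0=20  i=0*2+1=1

20,1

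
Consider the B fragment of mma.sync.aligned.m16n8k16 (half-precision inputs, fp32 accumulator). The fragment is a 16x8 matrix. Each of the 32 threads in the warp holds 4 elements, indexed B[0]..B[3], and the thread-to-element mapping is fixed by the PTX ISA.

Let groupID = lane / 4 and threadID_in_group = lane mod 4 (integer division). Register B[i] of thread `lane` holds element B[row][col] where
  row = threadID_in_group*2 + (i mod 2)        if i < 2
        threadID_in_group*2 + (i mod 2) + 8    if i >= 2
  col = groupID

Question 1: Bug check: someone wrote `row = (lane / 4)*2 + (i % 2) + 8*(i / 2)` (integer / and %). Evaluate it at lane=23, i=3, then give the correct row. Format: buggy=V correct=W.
`(lane / 4)*2 + (i % 2) + 8*(i / 2)`[23,3]⇒19
23: gr=5,th=3
[3] (3*2+1+8,5) = (15,5)
row: 19 vs 15

buggy=19 correct=15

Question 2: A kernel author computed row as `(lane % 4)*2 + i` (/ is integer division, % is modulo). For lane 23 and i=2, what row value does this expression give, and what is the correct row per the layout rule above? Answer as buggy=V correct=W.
`(lane % 4)*2 + i`[23,2]->8
L=23->gid=23>>2=5, tid=23&3=3
[2]->row 3·2+0+8=14  col gid=5
row: 8 vs 14

buggy=8 correct=14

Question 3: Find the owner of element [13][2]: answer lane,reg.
c=2→G=2  r=13→rhi=1,T=2,p=1
L=2*4+2=10  i=1*2+1=3

10,3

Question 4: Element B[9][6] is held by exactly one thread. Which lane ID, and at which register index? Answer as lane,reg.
24,3

c=6→G=6  r=9→rhi=1,T=0,p=1
L=6*4+0=24  i=1*2+1=3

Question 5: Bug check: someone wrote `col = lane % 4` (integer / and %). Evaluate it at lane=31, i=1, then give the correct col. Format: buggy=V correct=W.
`lane % 4`[31,1]⇒3
L=31⇒gr=31>>2=7, th=31&3=3
[1]⇒row 3·2+1+0=7  col gr=7
col: 3 vs 7

buggy=3 correct=7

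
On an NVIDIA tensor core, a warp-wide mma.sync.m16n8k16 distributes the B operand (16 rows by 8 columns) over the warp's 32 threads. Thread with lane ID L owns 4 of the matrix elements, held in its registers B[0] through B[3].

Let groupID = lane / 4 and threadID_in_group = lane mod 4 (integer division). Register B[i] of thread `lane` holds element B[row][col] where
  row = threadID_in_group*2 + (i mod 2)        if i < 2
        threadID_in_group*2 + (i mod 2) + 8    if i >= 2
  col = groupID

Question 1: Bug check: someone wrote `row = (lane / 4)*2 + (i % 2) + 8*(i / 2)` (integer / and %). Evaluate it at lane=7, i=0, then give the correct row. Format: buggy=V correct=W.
buggy=2 correct=6

`(lane / 4)*2 + (i % 2) + 8*(i / 2)`[7,0]→2
L=7→G=7>>2=1, T=7&3=3
[0]→row 3·2+0+0=6  col G=1
row: 2 vs 6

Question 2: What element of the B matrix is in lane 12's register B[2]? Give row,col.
L=12->gid=12>>2=3, tid=12&3=0
[2]->row 0·2+0+8=8  col gid=3

8,3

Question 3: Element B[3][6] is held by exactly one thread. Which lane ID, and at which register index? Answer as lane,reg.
c=6->g=6  r=3->rb=0,t=1,b0=1
L=6*4+1=25  i=0*2+1=1

25,1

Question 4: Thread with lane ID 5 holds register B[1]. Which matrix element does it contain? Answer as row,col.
L=5->g=5>>2=1, t=5&3=1
[1]->row 1·2+1+0=3  col g=1

3,1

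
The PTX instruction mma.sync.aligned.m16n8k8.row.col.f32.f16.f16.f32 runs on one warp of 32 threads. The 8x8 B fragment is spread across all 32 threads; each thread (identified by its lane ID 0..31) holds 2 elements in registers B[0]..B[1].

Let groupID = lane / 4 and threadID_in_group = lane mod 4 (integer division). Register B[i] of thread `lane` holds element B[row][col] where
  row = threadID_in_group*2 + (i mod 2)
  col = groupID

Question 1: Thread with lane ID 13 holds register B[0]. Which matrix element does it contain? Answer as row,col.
2,3

13: gr=3,th=1
[0] (1*2+0,3) = (2,3)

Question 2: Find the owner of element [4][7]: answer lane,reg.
30,0

c: 7->gid=7  r: 4->tid=2,i&1=0
L=7*4+2=30  i=0=0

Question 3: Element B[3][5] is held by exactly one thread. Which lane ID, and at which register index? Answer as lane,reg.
c=5⇒gr=5  r=3⇒th=1,odd=1
L=5*4+1=21  i=1=1

21,1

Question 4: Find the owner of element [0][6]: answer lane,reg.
24,0

c: 6->gid=6  r: 0->tid=0,i&1=0
L=6*4+0=24  i=0=0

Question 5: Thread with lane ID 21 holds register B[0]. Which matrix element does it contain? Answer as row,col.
2,5

21: gid=5,tid=1
[0] (1*2+0,5) = (2,5)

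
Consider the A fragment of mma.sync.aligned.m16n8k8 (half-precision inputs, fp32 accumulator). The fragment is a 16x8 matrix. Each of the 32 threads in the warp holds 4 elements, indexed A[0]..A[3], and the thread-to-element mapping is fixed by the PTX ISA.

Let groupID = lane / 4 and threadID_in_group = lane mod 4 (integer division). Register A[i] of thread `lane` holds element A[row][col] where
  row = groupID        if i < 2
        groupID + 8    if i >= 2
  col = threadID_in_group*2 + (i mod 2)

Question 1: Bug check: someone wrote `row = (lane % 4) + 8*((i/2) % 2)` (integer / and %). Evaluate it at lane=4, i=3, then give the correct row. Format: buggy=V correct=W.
buggy=8 correct=9

`(lane % 4) + 8*((i/2) % 2)`[4,3]->8
lane 4: gid=1 (4/4), tid=0 (4%4)
i=3: r=1+8=9, c=0*2+1=1
row: 8 vs 9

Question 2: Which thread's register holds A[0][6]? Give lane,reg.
r:0=>grp=0,rB=0  c:6=>tig=3,lo=0
L=0*4+3=3  i=0*2+0=0

3,0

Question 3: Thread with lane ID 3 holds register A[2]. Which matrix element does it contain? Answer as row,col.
8,6

L=3->gid=3>>2=0, tid=3&3=3
[2]->row 0+8=8  col 3·2+0=6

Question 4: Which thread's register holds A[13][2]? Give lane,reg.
21,2

r: 13->gid=5,r8=1  c: 2->tid=1,i&1=0
L=5*4+1=21  i=1*2+0=2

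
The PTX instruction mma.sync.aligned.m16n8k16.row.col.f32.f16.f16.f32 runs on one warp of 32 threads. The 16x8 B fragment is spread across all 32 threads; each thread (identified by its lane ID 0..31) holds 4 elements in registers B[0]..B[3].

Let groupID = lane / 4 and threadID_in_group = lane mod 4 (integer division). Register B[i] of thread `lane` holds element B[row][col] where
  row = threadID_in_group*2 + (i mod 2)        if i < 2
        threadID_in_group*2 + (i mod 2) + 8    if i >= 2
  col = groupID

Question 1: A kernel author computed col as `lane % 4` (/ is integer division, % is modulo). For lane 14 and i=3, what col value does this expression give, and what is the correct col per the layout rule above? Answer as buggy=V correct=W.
buggy=2 correct=3

`lane % 4`[14,3]⇒2
lane 14⇒14/4=3, 14 mod 4=2
i=3  r:2·2+1+8⇒13  c:3
col: 2 vs 3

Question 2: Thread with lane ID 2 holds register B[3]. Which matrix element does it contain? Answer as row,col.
13,0

2: G=0,T=2
[3] (2*2+1+8,0) = (13,0)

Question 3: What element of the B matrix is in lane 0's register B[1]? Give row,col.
1,0

L=0->g=0>>2=0, t=0&3=0
[1]->row 0·2+1+0=1  col g=0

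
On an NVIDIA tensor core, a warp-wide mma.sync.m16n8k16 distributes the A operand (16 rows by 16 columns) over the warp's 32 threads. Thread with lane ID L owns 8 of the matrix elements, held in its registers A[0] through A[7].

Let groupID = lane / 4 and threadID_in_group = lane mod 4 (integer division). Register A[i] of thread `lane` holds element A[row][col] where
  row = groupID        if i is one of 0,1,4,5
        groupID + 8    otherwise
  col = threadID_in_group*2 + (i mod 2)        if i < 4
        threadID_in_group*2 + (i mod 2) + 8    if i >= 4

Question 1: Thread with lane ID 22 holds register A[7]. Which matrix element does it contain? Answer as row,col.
L=22→G=22>>2=5, T=22&3=2
[7]→row 5+8=13  col 2·2+1+8=13

13,13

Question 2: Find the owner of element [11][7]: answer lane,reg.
15,3

r=11⇒gr=3,Rb=1  c=7⇒Cb=0,th=3,odd=1
L=3*4+3=15  i=0*4+1*2+1=3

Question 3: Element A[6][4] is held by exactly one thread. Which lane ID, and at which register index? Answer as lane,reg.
26,0

r:6=>grp=6,rB=0  c:4=>cB=0,tig=2,lo=0
L=6*4+2=26  i=0*4+0*2+0=0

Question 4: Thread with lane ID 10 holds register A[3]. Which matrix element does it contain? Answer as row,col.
10: gid=2,tid=2
[3] (2+8,2*2+1+0) = (10,5)

10,5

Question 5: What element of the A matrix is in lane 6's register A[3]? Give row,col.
9,5

6: g=1,t=2
[3] (1+8,2*2+1+0) = (9,5)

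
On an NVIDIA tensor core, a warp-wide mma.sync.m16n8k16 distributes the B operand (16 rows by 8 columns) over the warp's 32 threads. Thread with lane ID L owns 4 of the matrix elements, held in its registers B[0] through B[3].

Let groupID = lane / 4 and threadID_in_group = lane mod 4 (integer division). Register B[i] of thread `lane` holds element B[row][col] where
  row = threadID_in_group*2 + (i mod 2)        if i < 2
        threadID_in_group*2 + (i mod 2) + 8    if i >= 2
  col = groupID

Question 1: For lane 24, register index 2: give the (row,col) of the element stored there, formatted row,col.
L=24⇒gr=24>>2=6, th=24&3=0
[2]⇒row 0·2+0+8=8  col gr=6

8,6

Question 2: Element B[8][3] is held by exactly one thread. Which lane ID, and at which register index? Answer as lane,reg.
c:3=>grp=3  r:8=>rB=1,tig=0,lo=0
L=3*4+0=12  i=1*2+0=2

12,2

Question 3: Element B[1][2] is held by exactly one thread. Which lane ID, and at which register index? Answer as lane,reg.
8,1

c: 2->gid=2  r: 1->r8=0,tid=0,i&1=1
L=2*4+0=8  i=0*2+1=1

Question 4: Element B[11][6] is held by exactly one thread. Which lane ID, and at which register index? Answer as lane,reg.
c=6→G=6  r=11→rhi=1,T=1,p=1
L=6*4+1=25  i=1*2+1=3

25,3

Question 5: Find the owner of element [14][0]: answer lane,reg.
c=0⇒gr=0  r=14⇒Rb=1,th=3,odd=0
L=0*4+3=3  i=1*2+0=2

3,2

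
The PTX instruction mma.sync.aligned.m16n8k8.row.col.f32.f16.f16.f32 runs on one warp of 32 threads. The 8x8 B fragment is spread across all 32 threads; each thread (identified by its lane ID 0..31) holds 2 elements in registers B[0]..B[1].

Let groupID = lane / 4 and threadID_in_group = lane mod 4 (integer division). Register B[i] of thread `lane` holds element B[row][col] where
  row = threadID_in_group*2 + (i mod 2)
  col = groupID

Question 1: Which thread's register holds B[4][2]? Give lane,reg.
c=2->g=2  r=4->t=2,b0=0
L=2*4+2=10  i=0=0

10,0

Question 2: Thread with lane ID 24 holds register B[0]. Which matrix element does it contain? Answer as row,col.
lane 24->24/4=6, 24 mod 4=0
i=0  r:2·0+0->0  c:6

0,6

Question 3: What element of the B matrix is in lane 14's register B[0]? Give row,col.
lane 14⇒14/4=3, 14 mod 4=2
i=0  r:2·2+0⇒4  c:3

4,3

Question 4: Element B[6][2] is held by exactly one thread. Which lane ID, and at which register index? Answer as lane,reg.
c: 2->gid=2  r: 6->tid=3,i&1=0
L=2*4+3=11  i=0=0

11,0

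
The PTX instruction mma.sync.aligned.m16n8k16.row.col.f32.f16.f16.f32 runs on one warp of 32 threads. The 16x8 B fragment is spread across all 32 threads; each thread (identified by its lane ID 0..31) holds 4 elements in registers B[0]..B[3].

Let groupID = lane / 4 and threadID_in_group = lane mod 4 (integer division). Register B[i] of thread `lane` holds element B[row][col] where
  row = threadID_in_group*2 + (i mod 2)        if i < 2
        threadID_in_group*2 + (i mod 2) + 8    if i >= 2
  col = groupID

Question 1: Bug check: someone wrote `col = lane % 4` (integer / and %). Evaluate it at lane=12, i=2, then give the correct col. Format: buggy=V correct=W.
`lane % 4`[12,2]->0
lane 12->12/4=3, 12 mod 4=0
i=2  r:2·0+0+8->8  c:3
col: 0 vs 3

buggy=0 correct=3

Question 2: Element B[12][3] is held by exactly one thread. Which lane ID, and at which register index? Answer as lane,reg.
c=3⇒gr=3  r=12⇒Rb=1,th=2,odd=0
L=3*4+2=14  i=1*2+0=2

14,2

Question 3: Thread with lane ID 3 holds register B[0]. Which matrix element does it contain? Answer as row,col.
3: gid=0,tid=3
[0] (3*2+0+0,0) = (6,0)

6,0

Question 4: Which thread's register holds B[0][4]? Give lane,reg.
16,0

c=4⇒gr=4  r=0⇒Rb=0,th=0,odd=0
L=4*4+0=16  i=0*2+0=0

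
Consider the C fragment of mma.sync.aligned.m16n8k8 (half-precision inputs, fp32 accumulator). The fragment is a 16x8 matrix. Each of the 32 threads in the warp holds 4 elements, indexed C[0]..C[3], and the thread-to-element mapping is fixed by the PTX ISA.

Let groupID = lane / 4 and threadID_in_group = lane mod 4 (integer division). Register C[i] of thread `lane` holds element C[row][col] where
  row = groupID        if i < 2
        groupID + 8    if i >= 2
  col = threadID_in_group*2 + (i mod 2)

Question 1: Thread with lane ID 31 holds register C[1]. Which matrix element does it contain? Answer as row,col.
7,7

L=31→G=31>>2=7, T=31&3=3
[1]→row 7+0=7  col 3·2+1=7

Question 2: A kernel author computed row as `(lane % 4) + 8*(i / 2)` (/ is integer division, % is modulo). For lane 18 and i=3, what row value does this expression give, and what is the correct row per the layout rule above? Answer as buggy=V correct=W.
`(lane % 4) + 8*(i / 2)`[18,3]->10
L=18->gid=18>>2=4, tid=18&3=2
[3]->row 4+8=12  col 2·2+1=5
row: 10 vs 12

buggy=10 correct=12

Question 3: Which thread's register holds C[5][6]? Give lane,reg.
r:5=>grp=5,rB=0  c:6=>tig=3,lo=0
L=5*4+3=23  i=0*2+0=0

23,0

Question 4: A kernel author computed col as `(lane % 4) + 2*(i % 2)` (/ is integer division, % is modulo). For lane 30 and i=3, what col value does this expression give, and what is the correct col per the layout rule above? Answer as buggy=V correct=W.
buggy=4 correct=5

`(lane % 4) + 2*(i % 2)`[30,3]->4
lane 30->30/4=7, 30 mod 4=2
i=3  r:7+8->15  c:2·2+1->5
col: 4 vs 5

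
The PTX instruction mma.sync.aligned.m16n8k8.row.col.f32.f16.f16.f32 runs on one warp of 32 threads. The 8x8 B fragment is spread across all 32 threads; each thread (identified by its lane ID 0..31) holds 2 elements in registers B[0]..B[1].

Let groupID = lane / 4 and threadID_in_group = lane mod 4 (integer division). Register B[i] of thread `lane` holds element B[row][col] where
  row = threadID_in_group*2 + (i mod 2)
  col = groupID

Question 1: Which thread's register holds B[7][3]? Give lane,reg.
15,1

c=3⇒gr=3  r=7⇒th=3,odd=1
L=3*4+3=15  i=1=1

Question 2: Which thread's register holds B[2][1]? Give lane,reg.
5,0

c=1→G=1  r=2→T=1,p=0
L=1*4+1=5  i=0=0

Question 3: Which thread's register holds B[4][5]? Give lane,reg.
c:5=>grp=5  r:4=>tig=2,lo=0
L=5*4+2=22  i=0=0

22,0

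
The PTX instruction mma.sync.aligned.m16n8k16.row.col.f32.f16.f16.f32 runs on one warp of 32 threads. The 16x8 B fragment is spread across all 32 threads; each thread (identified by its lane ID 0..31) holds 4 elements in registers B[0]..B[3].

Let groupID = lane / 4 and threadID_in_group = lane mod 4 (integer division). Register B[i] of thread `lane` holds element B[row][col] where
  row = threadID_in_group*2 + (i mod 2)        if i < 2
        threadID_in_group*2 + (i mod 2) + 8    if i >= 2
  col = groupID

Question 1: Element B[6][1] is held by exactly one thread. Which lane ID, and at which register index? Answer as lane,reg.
7,0

c=1->g=1  r=6->rb=0,t=3,b0=0
L=1*4+3=7  i=0*2+0=0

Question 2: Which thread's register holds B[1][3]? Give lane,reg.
c=3->g=3  r=1->rb=0,t=0,b0=1
L=3*4+0=12  i=0*2+1=1

12,1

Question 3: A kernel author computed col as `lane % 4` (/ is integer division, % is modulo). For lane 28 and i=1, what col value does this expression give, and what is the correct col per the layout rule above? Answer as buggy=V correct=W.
buggy=0 correct=7

`lane % 4`[28,1]→0
L=28→G=28>>2=7, T=28&3=0
[1]→row 0·2+1+0=1  col G=7
col: 0 vs 7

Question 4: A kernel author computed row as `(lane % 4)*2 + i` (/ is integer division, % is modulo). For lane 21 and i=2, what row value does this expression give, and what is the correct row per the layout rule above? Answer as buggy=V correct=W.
buggy=4 correct=10

`(lane % 4)*2 + i`[21,2]⇒4
lane 21: gr=5 (21/4), th=1 (21%4)
i=2: r=1*2+0+8=10, c=gr=5
row: 4 vs 10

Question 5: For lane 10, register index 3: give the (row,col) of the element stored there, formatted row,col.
L=10=>grp=10>>2=2, tig=10&3=2
[3]=>row 2·2+1+8=13  col grp=2

13,2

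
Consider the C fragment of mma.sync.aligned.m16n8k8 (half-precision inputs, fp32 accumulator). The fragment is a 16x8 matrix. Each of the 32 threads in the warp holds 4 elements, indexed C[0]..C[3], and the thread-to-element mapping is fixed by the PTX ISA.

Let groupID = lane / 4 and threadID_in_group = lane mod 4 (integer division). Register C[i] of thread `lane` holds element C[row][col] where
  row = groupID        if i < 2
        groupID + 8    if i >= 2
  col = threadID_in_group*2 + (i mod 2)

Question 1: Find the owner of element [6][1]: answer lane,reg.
r=6->g=6,rb=0  c=1->t=0,b0=1
L=6*4+0=24  i=0*2+1=1

24,1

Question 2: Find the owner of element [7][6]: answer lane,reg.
31,0

r=7⇒gr=7,Rb=0  c=6⇒th=3,odd=0
L=7*4+3=31  i=0*2+0=0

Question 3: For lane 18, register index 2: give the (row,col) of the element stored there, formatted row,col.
18: gid=4,tid=2
[2] (4+8,2*2+0) = (12,4)

12,4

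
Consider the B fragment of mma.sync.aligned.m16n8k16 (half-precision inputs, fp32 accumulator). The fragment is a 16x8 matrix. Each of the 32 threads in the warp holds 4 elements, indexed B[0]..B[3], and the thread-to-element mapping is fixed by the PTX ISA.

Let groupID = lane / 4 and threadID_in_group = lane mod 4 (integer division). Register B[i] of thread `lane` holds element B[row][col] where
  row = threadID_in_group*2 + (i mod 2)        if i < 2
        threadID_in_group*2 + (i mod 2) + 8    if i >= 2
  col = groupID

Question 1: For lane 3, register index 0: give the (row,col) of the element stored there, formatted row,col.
lane 3: G=0 (3/4), T=3 (3%4)
i=0: r=3*2+0+0=6, c=G=0

6,0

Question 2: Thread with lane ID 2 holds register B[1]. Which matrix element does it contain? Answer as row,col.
5,0

2: g=0,t=2
[1] (2*2+1+0,0) = (5,0)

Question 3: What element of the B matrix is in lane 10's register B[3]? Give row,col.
13,2

L=10⇒gr=10>>2=2, th=10&3=2
[3]⇒row 2·2+1+8=13  col gr=2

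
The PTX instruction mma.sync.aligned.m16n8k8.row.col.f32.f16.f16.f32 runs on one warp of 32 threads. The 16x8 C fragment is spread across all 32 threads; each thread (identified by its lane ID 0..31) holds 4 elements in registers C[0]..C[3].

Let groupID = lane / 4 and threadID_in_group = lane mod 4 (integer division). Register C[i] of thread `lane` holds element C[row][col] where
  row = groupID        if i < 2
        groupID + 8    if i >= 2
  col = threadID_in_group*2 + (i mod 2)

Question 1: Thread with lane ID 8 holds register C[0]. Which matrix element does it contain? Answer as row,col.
L=8=>grp=8>>2=2, tig=8&3=0
[0]=>row 2+0=2  col 0·2+0=0

2,0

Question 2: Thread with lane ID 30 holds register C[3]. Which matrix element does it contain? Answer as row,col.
30: grp=7,tig=2
[3] (7+8,2*2+1) = (15,5)

15,5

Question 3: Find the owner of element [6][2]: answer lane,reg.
r: 6->gid=6,r8=0  c: 2->tid=1,i&1=0
L=6*4+1=25  i=0*2+0=0

25,0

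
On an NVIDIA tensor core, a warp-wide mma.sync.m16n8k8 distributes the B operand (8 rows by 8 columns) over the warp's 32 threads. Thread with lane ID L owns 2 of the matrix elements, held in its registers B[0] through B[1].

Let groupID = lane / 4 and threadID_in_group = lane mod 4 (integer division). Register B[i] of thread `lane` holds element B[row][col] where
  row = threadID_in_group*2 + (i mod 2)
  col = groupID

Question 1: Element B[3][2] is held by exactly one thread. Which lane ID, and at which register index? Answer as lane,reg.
c:2=>grp=2  r:3=>tig=1,lo=1
L=2*4+1=9  i=1=1

9,1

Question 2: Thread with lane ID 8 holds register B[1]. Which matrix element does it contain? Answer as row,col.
1,2

8: gr=2,th=0
[1] (0*2+1,2) = (1,2)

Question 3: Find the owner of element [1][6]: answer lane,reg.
c=6->g=6  r=1->t=0,b0=1
L=6*4+0=24  i=1=1

24,1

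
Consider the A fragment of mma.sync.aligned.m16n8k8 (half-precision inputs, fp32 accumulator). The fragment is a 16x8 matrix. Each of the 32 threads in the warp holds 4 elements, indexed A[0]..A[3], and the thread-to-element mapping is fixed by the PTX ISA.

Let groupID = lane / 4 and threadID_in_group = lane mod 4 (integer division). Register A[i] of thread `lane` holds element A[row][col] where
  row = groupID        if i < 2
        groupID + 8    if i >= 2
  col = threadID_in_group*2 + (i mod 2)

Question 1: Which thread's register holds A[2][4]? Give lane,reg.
10,0

r:2=>grp=2,rB=0  c:4=>tig=2,lo=0
L=2*4+2=10  i=0*2+0=0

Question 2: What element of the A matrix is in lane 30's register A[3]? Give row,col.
lane 30→30/4=7, 30 mod 4=2
i=3  r:7+8→15  c:2·2+1→5

15,5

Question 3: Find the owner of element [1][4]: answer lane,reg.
6,0

r:1=>grp=1,rB=0  c:4=>tig=2,lo=0
L=1*4+2=6  i=0*2+0=0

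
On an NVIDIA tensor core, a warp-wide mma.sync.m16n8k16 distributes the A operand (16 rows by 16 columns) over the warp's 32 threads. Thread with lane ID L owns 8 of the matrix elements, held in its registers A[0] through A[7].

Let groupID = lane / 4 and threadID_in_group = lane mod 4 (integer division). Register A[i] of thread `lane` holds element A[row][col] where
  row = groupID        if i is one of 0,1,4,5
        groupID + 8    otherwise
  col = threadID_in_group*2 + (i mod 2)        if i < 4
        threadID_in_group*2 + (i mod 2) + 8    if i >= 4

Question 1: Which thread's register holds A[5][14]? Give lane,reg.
r=5⇒gr=5,Rb=0  c=14⇒Cb=1,th=3,odd=0
L=5*4+3=23  i=1*4+0*2+0=4

23,4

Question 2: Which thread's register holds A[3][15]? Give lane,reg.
r=3⇒gr=3,Rb=0  c=15⇒Cb=1,th=3,odd=1
L=3*4+3=15  i=1*4+0*2+1=5

15,5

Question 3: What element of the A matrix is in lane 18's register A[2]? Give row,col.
12,4

lane 18: grp=4 (18/4), tig=2 (18%4)
i=2: r=4+8=12, c=2*2+0+0=4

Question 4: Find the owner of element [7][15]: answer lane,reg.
31,5

r=7->g=7,rb=0  c=15->cb=1,t=3,b0=1
L=7*4+3=31  i=1*4+0*2+1=5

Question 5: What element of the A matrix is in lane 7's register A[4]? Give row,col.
1,14

7: grp=1,tig=3
[4] (1+0,3*2+0+8) = (1,14)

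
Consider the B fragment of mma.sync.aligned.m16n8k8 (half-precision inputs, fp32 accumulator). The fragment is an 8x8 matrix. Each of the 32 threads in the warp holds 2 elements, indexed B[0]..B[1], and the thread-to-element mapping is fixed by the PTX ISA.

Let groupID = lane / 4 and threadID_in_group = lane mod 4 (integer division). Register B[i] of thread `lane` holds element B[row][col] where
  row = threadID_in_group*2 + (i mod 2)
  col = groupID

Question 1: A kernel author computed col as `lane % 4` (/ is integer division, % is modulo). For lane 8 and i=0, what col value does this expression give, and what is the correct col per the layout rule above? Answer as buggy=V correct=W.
buggy=0 correct=2

`lane % 4`[8,0]⇒0
8: gr=2,th=0
[0] (0*2+0,2) = (0,2)
col: 0 vs 2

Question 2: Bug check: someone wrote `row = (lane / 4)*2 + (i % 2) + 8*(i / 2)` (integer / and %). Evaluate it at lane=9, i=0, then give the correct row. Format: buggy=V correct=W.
buggy=4 correct=2

`(lane / 4)*2 + (i % 2) + 8*(i / 2)`[9,0]→4
lane 9: G=2 (9/4), T=1 (9%4)
i=0: r=1*2+0=2, c=G=2
row: 4 vs 2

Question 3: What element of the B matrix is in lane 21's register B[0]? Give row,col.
21: G=5,T=1
[0] (1*2+0,5) = (2,5)

2,5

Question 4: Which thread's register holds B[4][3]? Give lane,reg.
14,0

c: 3->gid=3  r: 4->tid=2,i&1=0
L=3*4+2=14  i=0=0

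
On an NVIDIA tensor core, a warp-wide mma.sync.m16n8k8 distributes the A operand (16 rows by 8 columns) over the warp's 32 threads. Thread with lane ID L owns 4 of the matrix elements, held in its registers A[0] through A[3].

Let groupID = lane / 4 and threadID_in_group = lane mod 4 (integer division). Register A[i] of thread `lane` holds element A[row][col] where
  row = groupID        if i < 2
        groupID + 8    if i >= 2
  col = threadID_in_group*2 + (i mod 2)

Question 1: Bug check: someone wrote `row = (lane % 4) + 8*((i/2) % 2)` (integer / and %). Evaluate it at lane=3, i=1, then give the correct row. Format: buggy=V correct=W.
buggy=3 correct=0

`(lane % 4) + 8*((i/2) % 2)`[3,1]->3
lane 3: gid=0 (3/4), tid=3 (3%4)
i=1: r=0+0=0, c=3*2+1=7
row: 3 vs 0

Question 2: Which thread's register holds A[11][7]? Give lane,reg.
15,3

r=11→G=3,rhi=1  c=7→T=3,p=1
L=3*4+3=15  i=1*2+1=3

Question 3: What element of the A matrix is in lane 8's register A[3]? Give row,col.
10,1

lane 8: grp=2 (8/4), tig=0 (8%4)
i=3: r=2+8=10, c=0*2+1=1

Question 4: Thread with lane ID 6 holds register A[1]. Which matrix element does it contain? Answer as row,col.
1,5

lane 6⇒6/4=1, 6 mod 4=2
i=1  r:1+0⇒1  c:2·2+1⇒5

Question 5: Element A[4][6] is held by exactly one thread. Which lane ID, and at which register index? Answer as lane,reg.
r:4=>grp=4,rB=0  c:6=>tig=3,lo=0
L=4*4+3=19  i=0*2+0=0

19,0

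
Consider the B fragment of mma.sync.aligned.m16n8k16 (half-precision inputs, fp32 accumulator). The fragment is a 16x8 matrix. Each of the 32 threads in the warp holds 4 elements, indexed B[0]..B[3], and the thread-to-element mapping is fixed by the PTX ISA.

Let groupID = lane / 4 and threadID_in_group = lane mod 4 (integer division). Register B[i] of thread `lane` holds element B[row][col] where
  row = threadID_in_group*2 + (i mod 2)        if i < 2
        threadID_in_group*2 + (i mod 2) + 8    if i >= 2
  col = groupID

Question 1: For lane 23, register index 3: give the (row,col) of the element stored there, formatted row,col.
15,5

lane 23: gid=5 (23/4), tid=3 (23%4)
i=3: r=3*2+1+8=15, c=gid=5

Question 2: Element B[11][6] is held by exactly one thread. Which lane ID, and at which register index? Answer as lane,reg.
25,3

c: 6->gid=6  r: 11->r8=1,tid=1,i&1=1
L=6*4+1=25  i=1*2+1=3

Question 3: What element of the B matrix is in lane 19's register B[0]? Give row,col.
6,4

19: gid=4,tid=3
[0] (3*2+0+0,4) = (6,4)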